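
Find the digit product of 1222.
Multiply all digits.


1 × 2 × 2 × 2 = 8


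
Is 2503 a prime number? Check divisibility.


Check divisors up to sqrt(2503) = 50.0300
No divisors found.
2503 is prime.

Yes, 2503 is prime


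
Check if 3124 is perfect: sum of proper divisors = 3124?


Proper divisors of 3124: 1, 2, 4, 11, 22, 44, 71, 142, 284, 781, 1562
Sum = 1 + 2 + 4 + 11 + 22 + 44 + 71 + 142 + 284 + 781 + 1562 = 2924

No, 3124 is not perfect (2924 ≠ 3124)


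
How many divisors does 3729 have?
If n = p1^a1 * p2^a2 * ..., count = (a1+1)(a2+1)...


3729 = 3^1 × 11^1 × 113^1
d(3729) = (1+1) × (1+1) × (1+1) = 8

8 divisors


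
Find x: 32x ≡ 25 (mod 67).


GCD(32, 67) = 1, unique solution
a^(-1) mod 67 = 44
x = 44 * 25 mod 67 = 28

x ≡ 28 (mod 67)


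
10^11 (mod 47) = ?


10^1 mod 47 = 10
10^2 mod 47 = 6
10^3 mod 47 = 13
10^4 mod 47 = 36
10^5 mod 47 = 31
10^6 mod 47 = 28
10^7 mod 47 = 45
10^8 mod 47 = 27
10^9 mod 47 = 35
10^10 mod 47 = 21
10^11 mod 47 = 22


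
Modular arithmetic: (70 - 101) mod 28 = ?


70 - 101 = -31
-31 mod 28 = 25


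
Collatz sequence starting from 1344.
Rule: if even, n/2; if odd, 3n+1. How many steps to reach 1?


1344 → 672 → 336 → 168 → 84 → 42 → 21 → 64 → 32 → 16 → 8 → 4 → 2 → 1
Total steps = 13

13 steps


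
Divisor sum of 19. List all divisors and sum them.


Divisors of 19: 1, 19
Sum = 1 + 19 = 20

σ(19) = 20


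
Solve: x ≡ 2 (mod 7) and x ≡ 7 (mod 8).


M = 7*8 = 56
M1 = M/7 = 8, M2 = M/8 = 7
M1^(-1) mod 7 = 1, M2^(-1) mod 8 = 7
x = 2*8*1 + 7*7*7 = 359
359 mod 56 = 23
Check: 23 mod 7 = 2 ✓, 23 mod 8 = 7 ✓

x ≡ 23 (mod 56)


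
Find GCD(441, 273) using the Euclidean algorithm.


441 = 1 * 273 + 168
273 = 1 * 168 + 105
168 = 1 * 105 + 63
105 = 1 * 63 + 42
63 = 1 * 42 + 21
42 = 2 * 21 + 0
GCD = 21


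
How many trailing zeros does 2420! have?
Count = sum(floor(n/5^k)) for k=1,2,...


floor(2420/5) = 484
floor(2420/25) = 96
floor(2420/125) = 19
floor(2420/625) = 3
Total = 602

602 trailing zeros


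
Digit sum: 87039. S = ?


8 + 7 + 0 + 3 + 9 = 27


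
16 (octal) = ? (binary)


16 (base 8) = 14 (decimal)
14 (decimal) = 1110 (base 2)


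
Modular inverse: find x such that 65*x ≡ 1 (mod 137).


Use the extended Euclidean algorithm on (137, 65); each row r = 137*s + 65*t:
r=137, s=1, t=0
r=65, s=0, t=1
q=2: r=7, s=1, t=-2   [137*(1) + 65*(-2) = 7]
q=9: r=2, s=-9, t=19   [137*(-9) + 65*(19) = 2]
q=3: r=1, s=28, t=-59   [137*(28) + 65*(-59) = 1]
q=2: r=0, s=-65, t=137   [137*(-65) + 65*(137) = 0]
GCD = 1 with t = -59, so 65*(-59) ≡ 1 (mod 137)
Inverse = -59 mod 137 = 78
Check: 65 * 78 = 5070 ≡ 1 (mod 137)

65^(-1) ≡ 78 (mod 137)


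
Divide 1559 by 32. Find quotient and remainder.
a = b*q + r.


1559 = 32 * 48 + 23
Check: 1536 + 23 = 1559

q = 48, r = 23


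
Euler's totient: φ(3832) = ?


3832 = 2^3 × 479
Prime factors: 2, 479
φ(3832) = 3832 × (1-1/2) × (1-1/479)
= 3832 × 1/2 × 478/479 = 1912

φ(3832) = 1912


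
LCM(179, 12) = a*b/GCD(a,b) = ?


GCD(179, 12) = 1
LCM = 179*12/1 = 2148/1 = 2148

LCM = 2148


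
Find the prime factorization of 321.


321 / 3 = 107
107 / 107 = 1
321 = 3 × 107


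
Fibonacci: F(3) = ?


Sequence: 1, 1, 2
F(3) = 2


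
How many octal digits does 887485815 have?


887485815 in base 8 = 6471372567
Number of digits = 10

10 digits (base 8)


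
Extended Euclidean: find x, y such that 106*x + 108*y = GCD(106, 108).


Tabular extended Euclidean (each row: r = 106*s + 108*t):
r=106, s=1, t=0
r=108, s=0, t=1
q=0: r=106, s=1, t=0   [106*(1) + 108*(0) = 106]
q=1: r=2, s=-1, t=1   [106*(-1) + 108*(1) = 2]
q=53: r=0, s=54, t=-53   [106*(54) + 108*(-53) = 0]
GCD = 2; from the row with r=2: x=-1, y=1
Check: 106*(-1) + 108*(1) = -106 + 108 = 2

GCD = 2, x = -1, y = 1


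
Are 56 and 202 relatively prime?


Euclidean algorithm:
202 = 3 * 56 + 34
56 = 1 * 34 + 22
34 = 1 * 22 + 12
22 = 1 * 12 + 10
12 = 1 * 10 + 2
10 = 5 * 2 + 0
GCD(56, 202) = 2

No, not coprime (GCD = 2)


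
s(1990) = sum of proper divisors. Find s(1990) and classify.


Proper divisors: 1, 2, 5, 10, 199, 398, 995
Sum = 1 + 2 + 5 + 10 + 199 + 398 + 995 = 1610
1610 < 1990 → deficient

s(1990) = 1610 (deficient)


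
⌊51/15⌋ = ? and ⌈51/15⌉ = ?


51/15 = 3.4000
floor = 3
ceil = 4

floor = 3, ceil = 4


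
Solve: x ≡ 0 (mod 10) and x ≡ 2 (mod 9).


M = 10*9 = 90
M1 = M/10 = 9, M2 = M/9 = 10
M1^(-1) mod 10 = 9, M2^(-1) mod 9 = 1
x = 0*9*9 + 2*10*1 = 20
20 mod 90 = 20
Check: 20 mod 10 = 0 ✓, 20 mod 9 = 2 ✓

x ≡ 20 (mod 90)


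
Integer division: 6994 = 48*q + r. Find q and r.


6994 = 48 * 145 + 34
Check: 6960 + 34 = 6994

q = 145, r = 34


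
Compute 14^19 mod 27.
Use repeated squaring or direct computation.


14^1 mod 27 = 14
14^2 mod 27 = 7
14^3 mod 27 = 17
14^4 mod 27 = 22
14^5 mod 27 = 11
14^6 mod 27 = 19
14^7 mod 27 = 23
14^8 mod 27 = 25
14^9 mod 27 = 26
14^10 mod 27 = 13
14^11 mod 27 = 20
14^12 mod 27 = 10
14^13 mod 27 = 5
14^14 mod 27 = 16
14^15 mod 27 = 8
14^16 mod 27 = 4
14^17 mod 27 = 2
14^18 mod 27 = 1
14^19 mod 27 = 14


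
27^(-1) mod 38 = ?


Use the extended Euclidean algorithm on (38, 27); each row r = 38*s + 27*t:
r=38, s=1, t=0
r=27, s=0, t=1
q=1: r=11, s=1, t=-1   [38*(1) + 27*(-1) = 11]
q=2: r=5, s=-2, t=3   [38*(-2) + 27*(3) = 5]
q=2: r=1, s=5, t=-7   [38*(5) + 27*(-7) = 1]
q=5: r=0, s=-27, t=38   [38*(-27) + 27*(38) = 0]
GCD = 1 with t = -7, so 27*(-7) ≡ 1 (mod 38)
Inverse = -7 mod 38 = 31
Check: 27 * 31 = 837 ≡ 1 (mod 38)

27^(-1) ≡ 31 (mod 38)


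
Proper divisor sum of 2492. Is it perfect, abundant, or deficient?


Proper divisors: 1, 2, 4, 7, 14, 28, 89, 178, 356, 623, 1246
Sum = 1 + 2 + 4 + 7 + 14 + 28 + 89 + 178 + 356 + 623 + 1246 = 2548
2548 > 2492 → abundant

s(2492) = 2548 (abundant)


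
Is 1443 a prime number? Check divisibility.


1443 / 3 = 481 (exact division)
1443 is NOT prime.

No, 1443 is not prime


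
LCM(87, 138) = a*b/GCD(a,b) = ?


GCD(87, 138) = 3
LCM = 87*138/3 = 12006/3 = 4002

LCM = 4002


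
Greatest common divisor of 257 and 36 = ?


257 = 7 * 36 + 5
36 = 7 * 5 + 1
5 = 5 * 1 + 0
GCD = 1


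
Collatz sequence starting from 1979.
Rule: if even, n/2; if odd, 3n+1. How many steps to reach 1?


1979 → 5938 → 2969 → 8908 → 4454 → 2227 → 6682 → 3341 → 10024 → 5012 → 2506 → 1253 → 3760 → 1880 → 940 → 470 → 235 → 706 → 353 → 1060 → 530 → 265 → 796 → 398 → 199 → 598 → 299 → 898 → 449 → 1348 → 674 → 337 → 1012 → 506 → 253 → 760 → 380 → 190 → 95 → 286 → 143 → 430 → 215 → 646 → 323 → 970 → 485 → 1456 → 728 → 364 → 182 → 91 → 274 → 137 → 412 → 206 → 103 → 310 → 155 → 466 → 233 → 700 → 350 → 175 → 526 → 263 → 790 → 395 → 1186 → 593 → 1780 → 890 → 445 → 1336 → 668 → 334 → 167 → 502 → 251 → 754 → 377 → 1132 → 566 → 283 → 850 → 425 → 1276 → 638 → 319 → 958 → 479 → 1438 → 719 → 2158 → 1079 → 3238 → 1619 → 4858 → 2429 → 7288 → 3644 → 1822 → 911 → 2734 → 1367 → 4102 → 2051 → 6154 → 3077 → 9232 → 4616 → 2308 → 1154 → 577 → 1732 → 866 → 433 → 1300 → 650 → 325 → 976 → 488 → 244 → 122 → 61 → 184 → 92 → 46 → 23 → 70 → 35 → 106 → 53 → 160 → 80 → 40 → 20 → 10 → 5 → 16 → 8 → 4 → 2 → 1
Total steps = 143

143 steps


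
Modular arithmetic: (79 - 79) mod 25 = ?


79 - 79 = 0
0 mod 25 = 0


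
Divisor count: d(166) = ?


166 = 2^1 × 83^1
d(166) = (1+1) × (1+1) = 4

4 divisors


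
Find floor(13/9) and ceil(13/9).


13/9 = 1.4444
floor = 1
ceil = 2

floor = 1, ceil = 2


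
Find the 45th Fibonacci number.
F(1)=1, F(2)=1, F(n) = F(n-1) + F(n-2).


Sequence: 1, 1, 2, 3, 5, 8, 13, 21, 34, 55, 89, 144, 233, 377, 610, 987, 1597, 2584, 4181, 6765, 10946, 17711, 28657, 46368, 75025, 121393, 196418, 317811, 514229, 832040, 1346269, 2178309, 3524578, 5702887, 9227465, 14930352, 24157817, 39088169, 63245986, 102334155, 165580141, 267914296, 433494437, 701408733, 1134903170
F(45) = 1134903170


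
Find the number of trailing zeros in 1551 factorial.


floor(1551/5) = 310
floor(1551/25) = 62
floor(1551/125) = 12
floor(1551/625) = 2
Total = 386

386 trailing zeros


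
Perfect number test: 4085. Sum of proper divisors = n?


Proper divisors of 4085: 1, 5, 19, 43, 95, 215, 817
Sum = 1 + 5 + 19 + 43 + 95 + 215 + 817 = 1195

No, 4085 is not perfect (1195 ≠ 4085)


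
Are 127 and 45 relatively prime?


Euclidean algorithm:
127 = 2 * 45 + 37
45 = 1 * 37 + 8
37 = 4 * 8 + 5
8 = 1 * 5 + 3
5 = 1 * 3 + 2
3 = 1 * 2 + 1
2 = 2 * 1 + 0
GCD(127, 45) = 1

Yes, coprime (GCD = 1)


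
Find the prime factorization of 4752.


4752 / 2 = 2376
2376 / 2 = 1188
1188 / 2 = 594
594 / 2 = 297
297 / 3 = 99
99 / 3 = 33
33 / 3 = 11
11 / 11 = 1
4752 = 2^4 × 3^3 × 11


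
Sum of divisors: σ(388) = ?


Divisors of 388: 1, 2, 4, 97, 194, 388
Sum = 1 + 2 + 4 + 97 + 194 + 388 = 686

σ(388) = 686


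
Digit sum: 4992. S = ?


4 + 9 + 9 + 2 = 24


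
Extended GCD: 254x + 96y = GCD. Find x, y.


Tabular extended Euclidean (each row: r = 254*s + 96*t):
r=254, s=1, t=0
r=96, s=0, t=1
q=2: r=62, s=1, t=-2   [254*(1) + 96*(-2) = 62]
q=1: r=34, s=-1, t=3   [254*(-1) + 96*(3) = 34]
q=1: r=28, s=2, t=-5   [254*(2) + 96*(-5) = 28]
q=1: r=6, s=-3, t=8   [254*(-3) + 96*(8) = 6]
q=4: r=4, s=14, t=-37   [254*(14) + 96*(-37) = 4]
q=1: r=2, s=-17, t=45   [254*(-17) + 96*(45) = 2]
q=2: r=0, s=48, t=-127   [254*(48) + 96*(-127) = 0]
GCD = 2; from the row with r=2: x=-17, y=45
Check: 254*(-17) + 96*(45) = -4318 + 4320 = 2

GCD = 2, x = -17, y = 45


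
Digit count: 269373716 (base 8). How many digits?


269373716 in base 8 = 2003450424
Number of digits = 10

10 digits (base 8)


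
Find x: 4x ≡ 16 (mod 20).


GCD(4, 20) = 4 divides 16
Divide: 1x ≡ 4 (mod 5)
x ≡ 4 (mod 5)


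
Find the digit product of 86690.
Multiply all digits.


8 × 6 × 6 × 9 × 0 = 0


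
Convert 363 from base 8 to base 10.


363 (base 8) = 243 (decimal)
243 (decimal) = 243 (base 10)


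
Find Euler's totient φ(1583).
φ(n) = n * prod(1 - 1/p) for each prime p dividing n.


1583 = 1583
Prime factors: 1583
φ(1583) = 1583 × (1-1/1583)
= 1583 × 1582/1583 = 1582

φ(1583) = 1582


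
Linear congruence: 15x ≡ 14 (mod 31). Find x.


GCD(15, 31) = 1, unique solution
a^(-1) mod 31 = 29
x = 29 * 14 mod 31 = 3

x ≡ 3 (mod 31)


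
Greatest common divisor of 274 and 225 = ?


274 = 1 * 225 + 49
225 = 4 * 49 + 29
49 = 1 * 29 + 20
29 = 1 * 20 + 9
20 = 2 * 9 + 2
9 = 4 * 2 + 1
2 = 2 * 1 + 0
GCD = 1


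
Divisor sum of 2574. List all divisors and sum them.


Divisors of 2574: 1, 2, 3, 6, 9, 11, 13, 18, 22, 26, 33, 39, 66, 78, 99, 117, 143, 198, 234, 286, 429, 858, 1287, 2574
Sum = 1 + 2 + 3 + 6 + 9 + 11 + 13 + 18 + 22 + 26 + 33 + 39 + 66 + 78 + 99 + 117 + 143 + 198 + 234 + 286 + 429 + 858 + 1287 + 2574 = 6552

σ(2574) = 6552


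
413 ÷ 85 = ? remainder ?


413 = 85 * 4 + 73
Check: 340 + 73 = 413

q = 4, r = 73


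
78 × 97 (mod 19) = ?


78 × 97 = 7566
7566 mod 19 = 4


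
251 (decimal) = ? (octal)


251 (base 10) = 251 (decimal)
251 (decimal) = 373 (base 8)


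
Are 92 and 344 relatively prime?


Euclidean algorithm:
344 = 3 * 92 + 68
92 = 1 * 68 + 24
68 = 2 * 24 + 20
24 = 1 * 20 + 4
20 = 5 * 4 + 0
GCD(92, 344) = 4

No, not coprime (GCD = 4)


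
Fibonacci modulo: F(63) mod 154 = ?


F(k) mod 154 for k=1..63:
1, 1, 2, 3, 5, 8, 13, 21, 34, 55, 89, 144, 79, 69, 148, 63, 57, 120, 23, 143, 12, 1, 13, 14, 27, 41, 68, 109, 23, 132, 1, 133, 134, 113, 93, 52, 145, 43, 34, 77, 111, 34, 145, 25, 16, 41, 57, 98, 1, 99, 100, 45, 145, 36, 27, 63, 90, 153, 89, 88, 23, 111, 134
F(63) mod 154 = 134


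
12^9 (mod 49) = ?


12^1 mod 49 = 12
12^2 mod 49 = 46
12^3 mod 49 = 13
12^4 mod 49 = 9
12^5 mod 49 = 10
12^6 mod 49 = 22
12^7 mod 49 = 19
12^8 mod 49 = 32
12^9 mod 49 = 41


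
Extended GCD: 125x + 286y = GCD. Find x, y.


Tabular extended Euclidean (each row: r = 125*s + 286*t):
r=125, s=1, t=0
r=286, s=0, t=1
q=0: r=125, s=1, t=0   [125*(1) + 286*(0) = 125]
q=2: r=36, s=-2, t=1   [125*(-2) + 286*(1) = 36]
q=3: r=17, s=7, t=-3   [125*(7) + 286*(-3) = 17]
q=2: r=2, s=-16, t=7   [125*(-16) + 286*(7) = 2]
q=8: r=1, s=135, t=-59   [125*(135) + 286*(-59) = 1]
q=2: r=0, s=-286, t=125   [125*(-286) + 286*(125) = 0]
GCD = 1; from the row with r=1: x=135, y=-59
Check: 125*(135) + 286*(-59) = 16875 - 16874 = 1

GCD = 1, x = 135, y = -59


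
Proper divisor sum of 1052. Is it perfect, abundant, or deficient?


Proper divisors: 1, 2, 4, 263, 526
Sum = 1 + 2 + 4 + 263 + 526 = 796
796 < 1052 → deficient

s(1052) = 796 (deficient)


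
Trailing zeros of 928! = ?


floor(928/5) = 185
floor(928/25) = 37
floor(928/125) = 7
floor(928/625) = 1
Total = 230

230 trailing zeros


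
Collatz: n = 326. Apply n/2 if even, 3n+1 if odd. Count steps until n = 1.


326 → 163 → 490 → 245 → 736 → 368 → 184 → 92 → 46 → 23 → 70 → 35 → 106 → 53 → 160 → 80 → 40 → 20 → 10 → 5 → 16 → 8 → 4 → 2 → 1
Total steps = 24

24 steps


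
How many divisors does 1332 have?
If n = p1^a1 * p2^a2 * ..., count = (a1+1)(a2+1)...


1332 = 2^2 × 3^2 × 37^1
d(1332) = (2+1) × (2+1) × (1+1) = 18

18 divisors


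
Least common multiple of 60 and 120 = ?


GCD(60, 120) = 60
LCM = 60*120/60 = 7200/60 = 120

LCM = 120


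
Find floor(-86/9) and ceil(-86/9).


-86/9 = -9.5556
floor = -10
ceil = -9

floor = -10, ceil = -9


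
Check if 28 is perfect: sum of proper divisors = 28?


Proper divisors of 28: 1, 2, 4, 7, 14
Sum = 1 + 2 + 4 + 7 + 14 = 28

Yes, 28 is perfect (28 = 28)


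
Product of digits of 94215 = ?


9 × 4 × 2 × 1 × 5 = 360


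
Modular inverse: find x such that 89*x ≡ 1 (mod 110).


Use the extended Euclidean algorithm on (110, 89); each row r = 110*s + 89*t:
r=110, s=1, t=0
r=89, s=0, t=1
q=1: r=21, s=1, t=-1   [110*(1) + 89*(-1) = 21]
q=4: r=5, s=-4, t=5   [110*(-4) + 89*(5) = 5]
q=4: r=1, s=17, t=-21   [110*(17) + 89*(-21) = 1]
q=5: r=0, s=-89, t=110   [110*(-89) + 89*(110) = 0]
GCD = 1 with t = -21, so 89*(-21) ≡ 1 (mod 110)
Inverse = -21 mod 110 = 89
Check: 89 * 89 = 7921 ≡ 1 (mod 110)

89^(-1) ≡ 89 (mod 110)


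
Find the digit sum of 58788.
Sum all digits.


5 + 8 + 7 + 8 + 8 = 36


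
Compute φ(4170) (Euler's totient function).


4170 = 2 × 3 × 5 × 139
Prime factors: 2, 3, 5, 139
φ(4170) = 4170 × (1-1/2) × (1-1/3) × (1-1/5) × (1-1/139)
= 4170 × 1/2 × 2/3 × 4/5 × 138/139 = 1104

φ(4170) = 1104


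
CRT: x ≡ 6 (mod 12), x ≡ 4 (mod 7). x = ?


M = 12*7 = 84
M1 = M/12 = 7, M2 = M/7 = 12
M1^(-1) mod 12 = 7, M2^(-1) mod 7 = 3
x = 6*7*7 + 4*12*3 = 438
438 mod 84 = 18
Check: 18 mod 12 = 6 ✓, 18 mod 7 = 4 ✓

x ≡ 18 (mod 84)


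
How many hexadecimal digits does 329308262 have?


329308262 in base 16 = 13A0D866
Number of digits = 8

8 digits (base 16)


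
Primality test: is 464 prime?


464 / 2 = 232 (exact division)
464 is NOT prime.

No, 464 is not prime


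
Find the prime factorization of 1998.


1998 / 2 = 999
999 / 3 = 333
333 / 3 = 111
111 / 3 = 37
37 / 37 = 1
1998 = 2 × 3^3 × 37


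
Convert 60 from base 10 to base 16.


60 (base 10) = 60 (decimal)
60 (decimal) = 3C (base 16)


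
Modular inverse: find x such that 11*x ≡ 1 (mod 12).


Use the extended Euclidean algorithm on (12, 11); each row r = 12*s + 11*t:
r=12, s=1, t=0
r=11, s=0, t=1
q=1: r=1, s=1, t=-1   [12*(1) + 11*(-1) = 1]
q=11: r=0, s=-11, t=12   [12*(-11) + 11*(12) = 0]
GCD = 1 with t = -1, so 11*(-1) ≡ 1 (mod 12)
Inverse = -1 mod 12 = 11
Check: 11 * 11 = 121 ≡ 1 (mod 12)

11^(-1) ≡ 11 (mod 12)


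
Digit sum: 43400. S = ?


4 + 3 + 4 + 0 + 0 = 11


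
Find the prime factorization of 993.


993 / 3 = 331
331 / 331 = 1
993 = 3 × 331


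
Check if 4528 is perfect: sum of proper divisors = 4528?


Proper divisors of 4528: 1, 2, 4, 8, 16, 283, 566, 1132, 2264
Sum = 1 + 2 + 4 + 8 + 16 + 283 + 566 + 1132 + 2264 = 4276

No, 4528 is not perfect (4276 ≠ 4528)


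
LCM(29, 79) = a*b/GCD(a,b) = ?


GCD(29, 79) = 1
LCM = 29*79/1 = 2291/1 = 2291

LCM = 2291


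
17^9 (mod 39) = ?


17^1 mod 39 = 17
17^2 mod 39 = 16
17^3 mod 39 = 38
17^4 mod 39 = 22
17^5 mod 39 = 23
17^6 mod 39 = 1
17^7 mod 39 = 17
17^8 mod 39 = 16
17^9 mod 39 = 38


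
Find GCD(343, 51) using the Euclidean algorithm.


343 = 6 * 51 + 37
51 = 1 * 37 + 14
37 = 2 * 14 + 9
14 = 1 * 9 + 5
9 = 1 * 5 + 4
5 = 1 * 4 + 1
4 = 4 * 1 + 0
GCD = 1


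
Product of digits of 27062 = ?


2 × 7 × 0 × 6 × 2 = 0


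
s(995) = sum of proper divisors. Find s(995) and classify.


Proper divisors: 1, 5, 199
Sum = 1 + 5 + 199 = 205
205 < 995 → deficient

s(995) = 205 (deficient)


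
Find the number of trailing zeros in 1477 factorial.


floor(1477/5) = 295
floor(1477/25) = 59
floor(1477/125) = 11
floor(1477/625) = 2
Total = 367

367 trailing zeros


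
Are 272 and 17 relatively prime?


Euclidean algorithm:
272 = 16 * 17 + 0
GCD(272, 17) = 17

No, not coprime (GCD = 17)


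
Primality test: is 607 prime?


Check divisors up to sqrt(607) = 24.6374
No divisors found.
607 is prime.

Yes, 607 is prime


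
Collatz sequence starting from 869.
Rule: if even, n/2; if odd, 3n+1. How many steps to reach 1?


869 → 2608 → 1304 → 652 → 326 → 163 → 490 → 245 → 736 → 368 → 184 → 92 → 46 → 23 → 70 → 35 → 106 → 53 → 160 → 80 → 40 → 20 → 10 → 5 → 16 → 8 → 4 → 2 → 1
Total steps = 28

28 steps


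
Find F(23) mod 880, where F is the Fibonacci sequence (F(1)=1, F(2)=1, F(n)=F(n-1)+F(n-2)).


F(k) mod 880 for k=1..23:
1, 1, 2, 3, 5, 8, 13, 21, 34, 55, 89, 144, 233, 377, 610, 107, 717, 824, 661, 605, 386, 111, 497
F(23) mod 880 = 497


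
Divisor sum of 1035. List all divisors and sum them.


Divisors of 1035: 1, 3, 5, 9, 15, 23, 45, 69, 115, 207, 345, 1035
Sum = 1 + 3 + 5 + 9 + 15 + 23 + 45 + 69 + 115 + 207 + 345 + 1035 = 1872

σ(1035) = 1872


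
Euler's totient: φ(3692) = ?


3692 = 2^2 × 13 × 71
Prime factors: 2, 13, 71
φ(3692) = 3692 × (1-1/2) × (1-1/13) × (1-1/71)
= 3692 × 1/2 × 12/13 × 70/71 = 1680

φ(3692) = 1680


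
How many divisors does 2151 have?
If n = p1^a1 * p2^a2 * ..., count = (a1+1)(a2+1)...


2151 = 3^2 × 239^1
d(2151) = (2+1) × (1+1) = 6

6 divisors


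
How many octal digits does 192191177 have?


192191177 in base 8 = 1335115311
Number of digits = 10

10 digits (base 8)


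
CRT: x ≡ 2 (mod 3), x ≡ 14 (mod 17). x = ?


M = 3*17 = 51
M1 = M/3 = 17, M2 = M/17 = 3
M1^(-1) mod 3 = 2, M2^(-1) mod 17 = 6
x = 2*17*2 + 14*3*6 = 320
320 mod 51 = 14
Check: 14 mod 3 = 2 ✓, 14 mod 17 = 14 ✓

x ≡ 14 (mod 51)


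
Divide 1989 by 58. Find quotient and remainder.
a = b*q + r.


1989 = 58 * 34 + 17
Check: 1972 + 17 = 1989

q = 34, r = 17


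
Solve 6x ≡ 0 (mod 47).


GCD(6, 47) = 1, unique solution
a^(-1) mod 47 = 8
x = 8 * 0 mod 47 = 0

x ≡ 0 (mod 47)


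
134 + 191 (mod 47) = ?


134 + 191 = 325
325 mod 47 = 43


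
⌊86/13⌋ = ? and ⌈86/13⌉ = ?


86/13 = 6.6154
floor = 6
ceil = 7

floor = 6, ceil = 7


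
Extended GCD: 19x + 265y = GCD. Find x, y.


Tabular extended Euclidean (each row: r = 19*s + 265*t):
r=19, s=1, t=0
r=265, s=0, t=1
q=0: r=19, s=1, t=0   [19*(1) + 265*(0) = 19]
q=13: r=18, s=-13, t=1   [19*(-13) + 265*(1) = 18]
q=1: r=1, s=14, t=-1   [19*(14) + 265*(-1) = 1]
q=18: r=0, s=-265, t=19   [19*(-265) + 265*(19) = 0]
GCD = 1; from the row with r=1: x=14, y=-1
Check: 19*(14) + 265*(-1) = 266 - 265 = 1

GCD = 1, x = 14, y = -1


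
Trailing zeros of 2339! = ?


floor(2339/5) = 467
floor(2339/25) = 93
floor(2339/125) = 18
floor(2339/625) = 3
Total = 581

581 trailing zeros


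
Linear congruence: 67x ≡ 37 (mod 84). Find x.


GCD(67, 84) = 1, unique solution
a^(-1) mod 84 = 79
x = 79 * 37 mod 84 = 67

x ≡ 67 (mod 84)


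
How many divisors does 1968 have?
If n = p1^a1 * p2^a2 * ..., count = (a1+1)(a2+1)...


1968 = 2^4 × 3^1 × 41^1
d(1968) = (4+1) × (1+1) × (1+1) = 20

20 divisors


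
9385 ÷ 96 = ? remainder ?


9385 = 96 * 97 + 73
Check: 9312 + 73 = 9385

q = 97, r = 73


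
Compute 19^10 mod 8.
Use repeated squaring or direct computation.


19^1 mod 8 = 3
19^2 mod 8 = 1
19^3 mod 8 = 3
19^4 mod 8 = 1
19^5 mod 8 = 3
19^6 mod 8 = 1
19^7 mod 8 = 3
19^8 mod 8 = 1
19^9 mod 8 = 3
19^10 mod 8 = 1


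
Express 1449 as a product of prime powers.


1449 / 3 = 483
483 / 3 = 161
161 / 7 = 23
23 / 23 = 1
1449 = 3^2 × 7 × 23


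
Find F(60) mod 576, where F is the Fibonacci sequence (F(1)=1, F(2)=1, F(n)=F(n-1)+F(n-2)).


F(k) mod 576 for k=1..60:
1, 1, 2, 3, 5, 8, 13, 21, 34, 55, 89, 144, 233, 377, 34, 411, 445, 280, 149, 429, 2, 431, 433, 288, 145, 433, 2, 435, 437, 296, 157, 453, 34, 487, 521, 432, 377, 233, 34, 267, 301, 568, 293, 285, 2, 287, 289, 0, 289, 289, 2, 291, 293, 8, 301, 309, 34, 343, 377, 144
F(60) mod 576 = 144


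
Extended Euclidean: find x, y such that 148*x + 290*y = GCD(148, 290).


Tabular extended Euclidean (each row: r = 148*s + 290*t):
r=148, s=1, t=0
r=290, s=0, t=1
q=0: r=148, s=1, t=0   [148*(1) + 290*(0) = 148]
q=1: r=142, s=-1, t=1   [148*(-1) + 290*(1) = 142]
q=1: r=6, s=2, t=-1   [148*(2) + 290*(-1) = 6]
q=23: r=4, s=-47, t=24   [148*(-47) + 290*(24) = 4]
q=1: r=2, s=49, t=-25   [148*(49) + 290*(-25) = 2]
q=2: r=0, s=-145, t=74   [148*(-145) + 290*(74) = 0]
GCD = 2; from the row with r=2: x=49, y=-25
Check: 148*(49) + 290*(-25) = 7252 - 7250 = 2

GCD = 2, x = 49, y = -25


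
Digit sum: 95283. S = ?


9 + 5 + 2 + 8 + 3 = 27


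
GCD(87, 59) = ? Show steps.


87 = 1 * 59 + 28
59 = 2 * 28 + 3
28 = 9 * 3 + 1
3 = 3 * 1 + 0
GCD = 1


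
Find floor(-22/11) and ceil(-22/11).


-22/11 = -2.0000
floor = -2
ceil = -2

floor = -2, ceil = -2


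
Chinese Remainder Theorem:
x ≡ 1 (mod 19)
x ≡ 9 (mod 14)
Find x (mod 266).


M = 19*14 = 266
M1 = M/19 = 14, M2 = M/14 = 19
M1^(-1) mod 19 = 15, M2^(-1) mod 14 = 3
x = 1*14*15 + 9*19*3 = 723
723 mod 266 = 191
Check: 191 mod 19 = 1 ✓, 191 mod 14 = 9 ✓

x ≡ 191 (mod 266)


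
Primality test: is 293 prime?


Check divisors up to sqrt(293) = 17.1172
No divisors found.
293 is prime.

Yes, 293 is prime


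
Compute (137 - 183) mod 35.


137 - 183 = -46
-46 mod 35 = 24


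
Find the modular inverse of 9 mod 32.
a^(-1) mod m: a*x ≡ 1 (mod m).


Use the extended Euclidean algorithm on (32, 9); each row r = 32*s + 9*t:
r=32, s=1, t=0
r=9, s=0, t=1
q=3: r=5, s=1, t=-3   [32*(1) + 9*(-3) = 5]
q=1: r=4, s=-1, t=4   [32*(-1) + 9*(4) = 4]
q=1: r=1, s=2, t=-7   [32*(2) + 9*(-7) = 1]
q=4: r=0, s=-9, t=32   [32*(-9) + 9*(32) = 0]
GCD = 1 with t = -7, so 9*(-7) ≡ 1 (mod 32)
Inverse = -7 mod 32 = 25
Check: 9 * 25 = 225 ≡ 1 (mod 32)

9^(-1) ≡ 25 (mod 32)


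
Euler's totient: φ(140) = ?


140 = 2^2 × 5 × 7
Prime factors: 2, 5, 7
φ(140) = 140 × (1-1/2) × (1-1/5) × (1-1/7)
= 140 × 1/2 × 4/5 × 6/7 = 48

φ(140) = 48


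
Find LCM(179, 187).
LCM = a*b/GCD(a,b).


GCD(179, 187) = 1
LCM = 179*187/1 = 33473/1 = 33473

LCM = 33473


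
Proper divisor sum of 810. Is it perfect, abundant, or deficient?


Proper divisors: 1, 2, 3, 5, 6, 9, 10, 15, 18, 27, 30, 45, 54, 81, 90, 135, 162, 270, 405
Sum = 1 + 2 + 3 + 5 + 6 + 9 + 10 + 15 + 18 + 27 + 30 + 45 + 54 + 81 + 90 + 135 + 162 + 270 + 405 = 1368
1368 > 810 → abundant

s(810) = 1368 (abundant)


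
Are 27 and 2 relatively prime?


Euclidean algorithm:
27 = 13 * 2 + 1
2 = 2 * 1 + 0
GCD(27, 2) = 1

Yes, coprime (GCD = 1)


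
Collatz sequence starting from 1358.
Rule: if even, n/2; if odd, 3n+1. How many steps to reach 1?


1358 → 679 → 2038 → 1019 → 3058 → 1529 → 4588 → 2294 → 1147 → 3442 → 1721 → 5164 → 2582 → 1291 → 3874 → 1937 → 5812 → 2906 → 1453 → 4360 → 2180 → 1090 → 545 → 1636 → 818 → 409 → 1228 → 614 → 307 → 922 → 461 → 1384 → 692 → 346 → 173 → 520 → 260 → 130 → 65 → 196 → 98 → 49 → 148 → 74 → 37 → 112 → 56 → 28 → 14 → 7 → 22 → 11 → 34 → 17 → 52 → 26 → 13 → 40 → 20 → 10 → 5 → 16 → 8 → 4 → 2 → 1
Total steps = 65

65 steps


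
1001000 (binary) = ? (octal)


1001000 (base 2) = 72 (decimal)
72 (decimal) = 110 (base 8)


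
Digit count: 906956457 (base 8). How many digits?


906956457 in base 8 = 6603607251
Number of digits = 10

10 digits (base 8)


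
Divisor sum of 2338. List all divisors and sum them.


Divisors of 2338: 1, 2, 7, 14, 167, 334, 1169, 2338
Sum = 1 + 2 + 7 + 14 + 167 + 334 + 1169 + 2338 = 4032

σ(2338) = 4032


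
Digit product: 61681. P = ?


6 × 1 × 6 × 8 × 1 = 288


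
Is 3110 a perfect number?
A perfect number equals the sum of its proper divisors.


Proper divisors of 3110: 1, 2, 5, 10, 311, 622, 1555
Sum = 1 + 2 + 5 + 10 + 311 + 622 + 1555 = 2506

No, 3110 is not perfect (2506 ≠ 3110)


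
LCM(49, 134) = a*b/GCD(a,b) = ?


GCD(49, 134) = 1
LCM = 49*134/1 = 6566/1 = 6566

LCM = 6566


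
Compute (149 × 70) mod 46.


149 × 70 = 10430
10430 mod 46 = 34


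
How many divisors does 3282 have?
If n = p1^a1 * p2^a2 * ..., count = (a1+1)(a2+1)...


3282 = 2^1 × 3^1 × 547^1
d(3282) = (1+1) × (1+1) × (1+1) = 8

8 divisors


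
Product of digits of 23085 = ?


2 × 3 × 0 × 8 × 5 = 0


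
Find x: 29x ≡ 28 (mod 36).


GCD(29, 36) = 1, unique solution
a^(-1) mod 36 = 5
x = 5 * 28 mod 36 = 32

x ≡ 32 (mod 36)


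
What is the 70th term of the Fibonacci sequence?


Sequence: 1, 1, 2, 3, 5, 8, 13, 21, 34, 55, 89, 144, 233, 377, 610, 987, 1597, 2584, 4181, 6765, 10946, 17711, 28657, 46368, 75025, 121393, 196418, 317811, 514229, 832040, 1346269, 2178309, 3524578, 5702887, 9227465, 14930352, 24157817, 39088169, 63245986, 102334155, 165580141, 267914296, 433494437, 701408733, 1134903170, 1836311903, 2971215073, 4807526976, 7778742049, 12586269025, 20365011074, 32951280099, 53316291173, 86267571272, 139583862445, 225851433717, 365435296162, 591286729879, 956722026041, 1548008755920, 2504730781961, 4052739537881, 6557470319842, 10610209857723, 17167680177565, 27777890035288, 44945570212853, 72723460248141, 117669030460994, 190392490709135
F(70) = 190392490709135


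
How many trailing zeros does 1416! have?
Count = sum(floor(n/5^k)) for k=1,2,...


floor(1416/5) = 283
floor(1416/25) = 56
floor(1416/125) = 11
floor(1416/625) = 2
Total = 352

352 trailing zeros


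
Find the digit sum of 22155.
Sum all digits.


2 + 2 + 1 + 5 + 5 = 15


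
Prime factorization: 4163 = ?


4163 / 23 = 181
181 / 181 = 1
4163 = 23 × 181


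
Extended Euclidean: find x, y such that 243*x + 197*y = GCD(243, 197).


Tabular extended Euclidean (each row: r = 243*s + 197*t):
r=243, s=1, t=0
r=197, s=0, t=1
q=1: r=46, s=1, t=-1   [243*(1) + 197*(-1) = 46]
q=4: r=13, s=-4, t=5   [243*(-4) + 197*(5) = 13]
q=3: r=7, s=13, t=-16   [243*(13) + 197*(-16) = 7]
q=1: r=6, s=-17, t=21   [243*(-17) + 197*(21) = 6]
q=1: r=1, s=30, t=-37   [243*(30) + 197*(-37) = 1]
q=6: r=0, s=-197, t=243   [243*(-197) + 197*(243) = 0]
GCD = 1; from the row with r=1: x=30, y=-37
Check: 243*(30) + 197*(-37) = 7290 - 7289 = 1

GCD = 1, x = 30, y = -37


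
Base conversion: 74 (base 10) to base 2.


74 (base 10) = 74 (decimal)
74 (decimal) = 1001010 (base 2)


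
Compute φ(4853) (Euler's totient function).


4853 = 23 × 211
Prime factors: 23, 211
φ(4853) = 4853 × (1-1/23) × (1-1/211)
= 4853 × 22/23 × 210/211 = 4620

φ(4853) = 4620


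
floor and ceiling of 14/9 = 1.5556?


14/9 = 1.5556
floor = 1
ceil = 2

floor = 1, ceil = 2


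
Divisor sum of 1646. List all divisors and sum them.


Divisors of 1646: 1, 2, 823, 1646
Sum = 1 + 2 + 823 + 1646 = 2472

σ(1646) = 2472


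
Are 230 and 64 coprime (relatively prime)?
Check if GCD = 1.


Euclidean algorithm:
230 = 3 * 64 + 38
64 = 1 * 38 + 26
38 = 1 * 26 + 12
26 = 2 * 12 + 2
12 = 6 * 2 + 0
GCD(230, 64) = 2

No, not coprime (GCD = 2)


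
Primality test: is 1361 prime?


Check divisors up to sqrt(1361) = 36.8917
No divisors found.
1361 is prime.

Yes, 1361 is prime


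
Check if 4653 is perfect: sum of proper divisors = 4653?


Proper divisors of 4653: 1, 3, 9, 11, 33, 47, 99, 141, 423, 517, 1551
Sum = 1 + 3 + 9 + 11 + 33 + 47 + 99 + 141 + 423 + 517 + 1551 = 2835

No, 4653 is not perfect (2835 ≠ 4653)


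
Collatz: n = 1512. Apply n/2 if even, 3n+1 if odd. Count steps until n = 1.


1512 → 756 → 378 → 189 → 568 → 284 → 142 → 71 → 214 → 107 → 322 → 161 → 484 → 242 → 121 → 364 → 182 → 91 → 274 → 137 → 412 → 206 → 103 → 310 → 155 → 466 → 233 → 700 → 350 → 175 → 526 → 263 → 790 → 395 → 1186 → 593 → 1780 → 890 → 445 → 1336 → 668 → 334 → 167 → 502 → 251 → 754 → 377 → 1132 → 566 → 283 → 850 → 425 → 1276 → 638 → 319 → 958 → 479 → 1438 → 719 → 2158 → 1079 → 3238 → 1619 → 4858 → 2429 → 7288 → 3644 → 1822 → 911 → 2734 → 1367 → 4102 → 2051 → 6154 → 3077 → 9232 → 4616 → 2308 → 1154 → 577 → 1732 → 866 → 433 → 1300 → 650 → 325 → 976 → 488 → 244 → 122 → 61 → 184 → 92 → 46 → 23 → 70 → 35 → 106 → 53 → 160 → 80 → 40 → 20 → 10 → 5 → 16 → 8 → 4 → 2 → 1
Total steps = 109

109 steps


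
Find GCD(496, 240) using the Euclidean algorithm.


496 = 2 * 240 + 16
240 = 15 * 16 + 0
GCD = 16


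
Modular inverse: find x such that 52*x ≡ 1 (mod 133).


Use the extended Euclidean algorithm on (133, 52); each row r = 133*s + 52*t:
r=133, s=1, t=0
r=52, s=0, t=1
q=2: r=29, s=1, t=-2   [133*(1) + 52*(-2) = 29]
q=1: r=23, s=-1, t=3   [133*(-1) + 52*(3) = 23]
q=1: r=6, s=2, t=-5   [133*(2) + 52*(-5) = 6]
q=3: r=5, s=-7, t=18   [133*(-7) + 52*(18) = 5]
q=1: r=1, s=9, t=-23   [133*(9) + 52*(-23) = 1]
q=5: r=0, s=-52, t=133   [133*(-52) + 52*(133) = 0]
GCD = 1 with t = -23, so 52*(-23) ≡ 1 (mod 133)
Inverse = -23 mod 133 = 110
Check: 52 * 110 = 5720 ≡ 1 (mod 133)

52^(-1) ≡ 110 (mod 133)


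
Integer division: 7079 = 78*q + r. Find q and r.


7079 = 78 * 90 + 59
Check: 7020 + 59 = 7079

q = 90, r = 59


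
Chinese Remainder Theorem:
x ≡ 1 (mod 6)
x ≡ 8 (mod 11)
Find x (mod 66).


M = 6*11 = 66
M1 = M/6 = 11, M2 = M/11 = 6
M1^(-1) mod 6 = 5, M2^(-1) mod 11 = 2
x = 1*11*5 + 8*6*2 = 151
151 mod 66 = 19
Check: 19 mod 6 = 1 ✓, 19 mod 11 = 8 ✓

x ≡ 19 (mod 66)


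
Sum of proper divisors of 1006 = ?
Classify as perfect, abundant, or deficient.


Proper divisors: 1, 2, 503
Sum = 1 + 2 + 503 = 506
506 < 1006 → deficient

s(1006) = 506 (deficient)


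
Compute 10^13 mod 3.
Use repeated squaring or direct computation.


10^1 mod 3 = 1
10^2 mod 3 = 1
10^3 mod 3 = 1
10^4 mod 3 = 1
10^5 mod 3 = 1
10^6 mod 3 = 1
10^7 mod 3 = 1
10^8 mod 3 = 1
10^9 mod 3 = 1
10^10 mod 3 = 1
10^11 mod 3 = 1
10^12 mod 3 = 1
10^13 mod 3 = 1


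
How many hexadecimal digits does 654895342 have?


654895342 in base 16 = 2708E8EE
Number of digits = 8

8 digits (base 16)


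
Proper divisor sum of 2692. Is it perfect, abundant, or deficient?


Proper divisors: 1, 2, 4, 673, 1346
Sum = 1 + 2 + 4 + 673 + 1346 = 2026
2026 < 2692 → deficient

s(2692) = 2026 (deficient)


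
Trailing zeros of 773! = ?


floor(773/5) = 154
floor(773/25) = 30
floor(773/125) = 6
floor(773/625) = 1
Total = 191

191 trailing zeros


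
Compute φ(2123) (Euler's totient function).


2123 = 11 × 193
Prime factors: 11, 193
φ(2123) = 2123 × (1-1/11) × (1-1/193)
= 2123 × 10/11 × 192/193 = 1920

φ(2123) = 1920


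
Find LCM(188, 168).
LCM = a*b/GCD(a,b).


GCD(188, 168) = 4
LCM = 188*168/4 = 31584/4 = 7896

LCM = 7896


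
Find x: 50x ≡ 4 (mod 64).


GCD(50, 64) = 2 divides 4
Divide: 25x ≡ 2 (mod 32)
x ≡ 18 (mod 32)


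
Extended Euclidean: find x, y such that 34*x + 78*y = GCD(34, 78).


Tabular extended Euclidean (each row: r = 34*s + 78*t):
r=34, s=1, t=0
r=78, s=0, t=1
q=0: r=34, s=1, t=0   [34*(1) + 78*(0) = 34]
q=2: r=10, s=-2, t=1   [34*(-2) + 78*(1) = 10]
q=3: r=4, s=7, t=-3   [34*(7) + 78*(-3) = 4]
q=2: r=2, s=-16, t=7   [34*(-16) + 78*(7) = 2]
q=2: r=0, s=39, t=-17   [34*(39) + 78*(-17) = 0]
GCD = 2; from the row with r=2: x=-16, y=7
Check: 34*(-16) + 78*(7) = -544 + 546 = 2

GCD = 2, x = -16, y = 7


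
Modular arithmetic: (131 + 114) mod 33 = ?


131 + 114 = 245
245 mod 33 = 14


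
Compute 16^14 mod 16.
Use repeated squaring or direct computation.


16^1 mod 16 = 0
16^2 mod 16 = 0
16^3 mod 16 = 0
16^4 mod 16 = 0
16^5 mod 16 = 0
16^6 mod 16 = 0
16^7 mod 16 = 0
16^8 mod 16 = 0
16^9 mod 16 = 0
16^10 mod 16 = 0
16^11 mod 16 = 0
16^12 mod 16 = 0
16^13 mod 16 = 0
16^14 mod 16 = 0


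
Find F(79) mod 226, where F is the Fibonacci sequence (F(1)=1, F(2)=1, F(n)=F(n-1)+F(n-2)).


F(k) mod 226 for k=1..79:
1, 1, 2, 3, 5, 8, 13, 21, 34, 55, 89, 144, 7, 151, 158, 83, 15, 98, 113, 211, 98, 83, 181, 38, 219, 31, 24, 55, 79, 134, 213, 121, 108, 3, 111, 114, 225, 113, 112, 225, 111, 110, 221, 105, 100, 205, 79, 58, 137, 195, 106, 75, 181, 30, 211, 15, 0, 15, 15, 30, 45, 75, 120, 195, 89, 58, 147, 205, 126, 105, 5, 110, 115, 225, 114, 113, 1, 114, 115
F(79) mod 226 = 115


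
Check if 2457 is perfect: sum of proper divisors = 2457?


Proper divisors of 2457: 1, 3, 7, 9, 13, 21, 27, 39, 63, 91, 117, 189, 273, 351, 819
Sum = 1 + 3 + 7 + 9 + 13 + 21 + 27 + 39 + 63 + 91 + 117 + 189 + 273 + 351 + 819 = 2023

No, 2457 is not perfect (2023 ≠ 2457)


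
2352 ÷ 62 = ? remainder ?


2352 = 62 * 37 + 58
Check: 2294 + 58 = 2352

q = 37, r = 58


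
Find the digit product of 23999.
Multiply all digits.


2 × 3 × 9 × 9 × 9 = 4374


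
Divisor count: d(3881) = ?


3881 = 3881^1
d(3881) = (1+1) = 2

2 divisors


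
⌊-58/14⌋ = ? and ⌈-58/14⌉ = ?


-58/14 = -4.1429
floor = -5
ceil = -4

floor = -5, ceil = -4


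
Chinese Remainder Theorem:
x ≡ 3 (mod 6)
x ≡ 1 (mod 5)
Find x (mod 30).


M = 6*5 = 30
M1 = M/6 = 5, M2 = M/5 = 6
M1^(-1) mod 6 = 5, M2^(-1) mod 5 = 1
x = 3*5*5 + 1*6*1 = 81
81 mod 30 = 21
Check: 21 mod 6 = 3 ✓, 21 mod 5 = 1 ✓

x ≡ 21 (mod 30)


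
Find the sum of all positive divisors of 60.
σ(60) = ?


Divisors of 60: 1, 2, 3, 4, 5, 6, 10, 12, 15, 20, 30, 60
Sum = 1 + 2 + 3 + 4 + 5 + 6 + 10 + 12 + 15 + 20 + 30 + 60 = 168

σ(60) = 168


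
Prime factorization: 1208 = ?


1208 / 2 = 604
604 / 2 = 302
302 / 2 = 151
151 / 151 = 1
1208 = 2^3 × 151


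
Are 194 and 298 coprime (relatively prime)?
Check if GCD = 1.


Euclidean algorithm:
298 = 1 * 194 + 104
194 = 1 * 104 + 90
104 = 1 * 90 + 14
90 = 6 * 14 + 6
14 = 2 * 6 + 2
6 = 3 * 2 + 0
GCD(194, 298) = 2

No, not coprime (GCD = 2)


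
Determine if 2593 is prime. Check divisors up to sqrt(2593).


Check divisors up to sqrt(2593) = 50.9215
No divisors found.
2593 is prime.

Yes, 2593 is prime


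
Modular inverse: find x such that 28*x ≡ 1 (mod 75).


Use the extended Euclidean algorithm on (75, 28); each row r = 75*s + 28*t:
r=75, s=1, t=0
r=28, s=0, t=1
q=2: r=19, s=1, t=-2   [75*(1) + 28*(-2) = 19]
q=1: r=9, s=-1, t=3   [75*(-1) + 28*(3) = 9]
q=2: r=1, s=3, t=-8   [75*(3) + 28*(-8) = 1]
q=9: r=0, s=-28, t=75   [75*(-28) + 28*(75) = 0]
GCD = 1 with t = -8, so 28*(-8) ≡ 1 (mod 75)
Inverse = -8 mod 75 = 67
Check: 28 * 67 = 1876 ≡ 1 (mod 75)

28^(-1) ≡ 67 (mod 75)


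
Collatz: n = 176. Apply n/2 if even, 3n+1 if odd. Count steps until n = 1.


176 → 88 → 44 → 22 → 11 → 34 → 17 → 52 → 26 → 13 → 40 → 20 → 10 → 5 → 16 → 8 → 4 → 2 → 1
Total steps = 18

18 steps


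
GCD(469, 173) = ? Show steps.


469 = 2 * 173 + 123
173 = 1 * 123 + 50
123 = 2 * 50 + 23
50 = 2 * 23 + 4
23 = 5 * 4 + 3
4 = 1 * 3 + 1
3 = 3 * 1 + 0
GCD = 1


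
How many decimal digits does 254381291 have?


254381291 has 9 digits in base 10
floor(log10(254381291)) + 1 = floor(8.4055) + 1 = 9

9 digits (base 10)


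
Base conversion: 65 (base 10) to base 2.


65 (base 10) = 65 (decimal)
65 (decimal) = 1000001 (base 2)


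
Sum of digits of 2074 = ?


2 + 0 + 7 + 4 = 13


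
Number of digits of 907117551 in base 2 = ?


907117551 in base 2 = 110110000100011000001111101111
Number of digits = 30

30 digits (base 2)


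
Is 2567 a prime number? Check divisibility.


2567 / 17 = 151 (exact division)
2567 is NOT prime.

No, 2567 is not prime


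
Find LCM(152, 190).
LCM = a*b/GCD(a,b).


GCD(152, 190) = 38
LCM = 152*190/38 = 28880/38 = 760

LCM = 760


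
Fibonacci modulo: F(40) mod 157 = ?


F(k) mod 157 for k=1..40:
1, 1, 2, 3, 5, 8, 13, 21, 34, 55, 89, 144, 76, 63, 139, 45, 27, 72, 99, 14, 113, 127, 83, 53, 136, 32, 11, 43, 54, 97, 151, 91, 85, 19, 104, 123, 70, 36, 106, 142
F(40) mod 157 = 142


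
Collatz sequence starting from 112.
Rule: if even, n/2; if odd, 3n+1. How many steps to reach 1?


112 → 56 → 28 → 14 → 7 → 22 → 11 → 34 → 17 → 52 → 26 → 13 → 40 → 20 → 10 → 5 → 16 → 8 → 4 → 2 → 1
Total steps = 20

20 steps


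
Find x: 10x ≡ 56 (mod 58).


GCD(10, 58) = 2 divides 56
Divide: 5x ≡ 28 (mod 29)
x ≡ 23 (mod 29)


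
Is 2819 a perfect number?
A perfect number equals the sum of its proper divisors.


Proper divisors of 2819: 1
Sum = 1 = 1

No, 2819 is not perfect (1 ≠ 2819)


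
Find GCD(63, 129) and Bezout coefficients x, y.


Tabular extended Euclidean (each row: r = 63*s + 129*t):
r=63, s=1, t=0
r=129, s=0, t=1
q=0: r=63, s=1, t=0   [63*(1) + 129*(0) = 63]
q=2: r=3, s=-2, t=1   [63*(-2) + 129*(1) = 3]
q=21: r=0, s=43, t=-21   [63*(43) + 129*(-21) = 0]
GCD = 3; from the row with r=3: x=-2, y=1
Check: 63*(-2) + 129*(1) = -126 + 129 = 3

GCD = 3, x = -2, y = 1


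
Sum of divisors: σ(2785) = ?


Divisors of 2785: 1, 5, 557, 2785
Sum = 1 + 5 + 557 + 2785 = 3348

σ(2785) = 3348


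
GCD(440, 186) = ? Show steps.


440 = 2 * 186 + 68
186 = 2 * 68 + 50
68 = 1 * 50 + 18
50 = 2 * 18 + 14
18 = 1 * 14 + 4
14 = 3 * 4 + 2
4 = 2 * 2 + 0
GCD = 2


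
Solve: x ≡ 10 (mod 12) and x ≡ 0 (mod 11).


M = 12*11 = 132
M1 = M/12 = 11, M2 = M/11 = 12
M1^(-1) mod 12 = 11, M2^(-1) mod 11 = 1
x = 10*11*11 + 0*12*1 = 1210
1210 mod 132 = 22
Check: 22 mod 12 = 10 ✓, 22 mod 11 = 0 ✓

x ≡ 22 (mod 132)


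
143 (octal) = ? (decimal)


143 (base 8) = 99 (decimal)
99 (decimal) = 99 (base 10)


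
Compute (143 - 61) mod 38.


143 - 61 = 82
82 mod 38 = 6


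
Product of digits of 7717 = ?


7 × 7 × 1 × 7 = 343


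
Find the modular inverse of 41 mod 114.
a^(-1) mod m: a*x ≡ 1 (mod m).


Use the extended Euclidean algorithm on (114, 41); each row r = 114*s + 41*t:
r=114, s=1, t=0
r=41, s=0, t=1
q=2: r=32, s=1, t=-2   [114*(1) + 41*(-2) = 32]
q=1: r=9, s=-1, t=3   [114*(-1) + 41*(3) = 9]
q=3: r=5, s=4, t=-11   [114*(4) + 41*(-11) = 5]
q=1: r=4, s=-5, t=14   [114*(-5) + 41*(14) = 4]
q=1: r=1, s=9, t=-25   [114*(9) + 41*(-25) = 1]
q=4: r=0, s=-41, t=114   [114*(-41) + 41*(114) = 0]
GCD = 1 with t = -25, so 41*(-25) ≡ 1 (mod 114)
Inverse = -25 mod 114 = 89
Check: 41 * 89 = 3649 ≡ 1 (mod 114)

41^(-1) ≡ 89 (mod 114)


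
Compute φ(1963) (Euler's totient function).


1963 = 13 × 151
Prime factors: 13, 151
φ(1963) = 1963 × (1-1/13) × (1-1/151)
= 1963 × 12/13 × 150/151 = 1800

φ(1963) = 1800
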